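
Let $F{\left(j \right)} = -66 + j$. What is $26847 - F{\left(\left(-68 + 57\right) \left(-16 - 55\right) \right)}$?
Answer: $26132$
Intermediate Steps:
$26847 - F{\left(\left(-68 + 57\right) \left(-16 - 55\right) \right)} = 26847 - \left(-66 + \left(-68 + 57\right) \left(-16 - 55\right)\right) = 26847 - \left(-66 - -781\right) = 26847 - \left(-66 + 781\right) = 26847 - 715 = 26132$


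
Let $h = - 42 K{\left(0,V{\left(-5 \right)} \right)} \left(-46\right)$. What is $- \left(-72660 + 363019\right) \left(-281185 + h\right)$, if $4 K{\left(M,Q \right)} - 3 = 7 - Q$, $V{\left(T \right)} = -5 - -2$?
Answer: $79821431254$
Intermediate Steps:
$V{\left(T \right)} = -3$ ($V{\left(T \right)} = -5 + 2 = -3$)
$K{\left(M,Q \right)} = \frac{5}{2} - \frac{Q}{4}$ ($K{\left(M,Q \right)} = \frac{3}{4} + \frac{7 - Q}{4} = \frac{3}{4} - \left(- \frac{7}{4} + \frac{Q}{4}\right) = \frac{5}{2} - \frac{Q}{4}$)
$h = 6279$ ($h = - 42 \left(\frac{5}{2} - - \frac{3}{4}\right) \left(-46\right) = - 42 \left(\frac{5}{2} + \frac{3}{4}\right) \left(-46\right) = \left(-42\right) \frac{13}{4} \left(-46\right) = \left(- \frac{273}{2}\right) \left(-46\right) = 6279$)
$- \left(-72660 + 363019\right) \left(-281185 + h\right) = - \left(-72660 + 363019\right) \left(-281185 + 6279\right) = - 290359 \left(-274906\right) = \left(-1\right) \left(-79821431254\right) = 79821431254$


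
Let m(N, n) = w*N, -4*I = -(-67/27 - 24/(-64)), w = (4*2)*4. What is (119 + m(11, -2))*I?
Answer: -71435/288 ≈ -248.04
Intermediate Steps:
w = 32 (w = 8*4 = 32)
I = -455/864 (I = -(-1)*(-67/27 - 24/(-64))/4 = -(-1)*(-67*1/27 - 24*(-1/64))/4 = -(-1)*(-67/27 + 3/8)/4 = -(-1)*(-455)/(4*216) = -1/4*455/216 = -455/864 ≈ -0.52662)
m(N, n) = 32*N
(119 + m(11, -2))*I = (119 + 32*11)*(-455/864) = (119 + 352)*(-455/864) = 471*(-455/864) = -71435/288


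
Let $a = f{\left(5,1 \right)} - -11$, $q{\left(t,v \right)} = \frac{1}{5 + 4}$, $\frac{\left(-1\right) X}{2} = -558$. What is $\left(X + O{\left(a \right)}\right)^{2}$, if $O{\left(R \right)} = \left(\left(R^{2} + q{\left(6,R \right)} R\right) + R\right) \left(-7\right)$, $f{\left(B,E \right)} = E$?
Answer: $\frac{1936}{9} \approx 215.11$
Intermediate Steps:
$X = 1116$ ($X = \left(-2\right) \left(-558\right) = 1116$)
$q{\left(t,v \right)} = \frac{1}{9}$
$a = 12$ ($a = 1 - -11 = 1 + 11 = 12$)
$O{\left(R \right)} = - 7 R^{2} - \frac{70 R}{9}$ ($O{\left(R \right)} = \left(\left(R^{2} + \frac{R}{9}\right) + R\right) \left(-7\right) = \left(R^{2} + \frac{10 R}{9}\right) \left(-7\right) = - 7 R^{2} - \frac{70 R}{9}$)
$\left(X + O{\left(a \right)}\right)^{2} = \left(1116 - \frac{28 \left(10 + 9 \cdot 12\right)}{3}\right)^{2} = \left(1116 - \frac{28 \left(10 + 108\right)}{3}\right)^{2} = \left(1116 - \frac{28}{3} \cdot 118\right)^{2} = \left(1116 - \frac{3304}{3}\right)^{2} = \left(\frac{44}{3}\right)^{2} = \frac{1936}{9}$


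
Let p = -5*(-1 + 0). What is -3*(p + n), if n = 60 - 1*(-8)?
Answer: -219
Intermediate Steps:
p = 5 (p = -5*(-1) = 5)
n = 68 (n = 60 + 8 = 68)
-3*(p + n) = -3*(5 + 68) = -3*73 = -219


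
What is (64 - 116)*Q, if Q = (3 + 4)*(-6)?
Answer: 2184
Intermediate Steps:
Q = -42 (Q = 7*(-6) = -42)
(64 - 116)*Q = (64 - 116)*(-42) = -52*(-42) = 2184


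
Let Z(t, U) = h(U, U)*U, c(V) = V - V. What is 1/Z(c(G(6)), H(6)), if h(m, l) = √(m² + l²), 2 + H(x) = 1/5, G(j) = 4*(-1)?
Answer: -25*√2/162 ≈ -0.21824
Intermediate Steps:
G(j) = -4
H(x) = -9/5 (H(x) = -2 + 1/5 = -2 + ⅕ = -9/5)
h(m, l) = √(l² + m²)
c(V) = 0
Z(t, U) = U*√2*√(U²) (Z(t, U) = √(U² + U²)*U = √(2*U²)*U = (√2*√(U²))*U = U*√2*√(U²))
1/Z(c(G(6)), H(6)) = 1/(-9*√2*√((-9/5)²)/5) = 1/(-9*√2*√(81/25)/5) = 1/(-9/5*√2*9/5) = 1/(-81*√2/25) = -25*√2/162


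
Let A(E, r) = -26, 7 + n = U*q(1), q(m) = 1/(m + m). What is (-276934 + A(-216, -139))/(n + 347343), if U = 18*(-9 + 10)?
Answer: -55392/69469 ≈ -0.79736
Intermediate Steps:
U = 18 (U = 18*1 = 18)
q(m) = 1/(2*m)
n = 2 (n = -7 + 18*((½)/1) = -7 + 18*((½)*1) = -7 + 18*(½) = -7 + 9 = 2)
(-276934 + A(-216, -139))/(n + 347343) = (-276934 - 26)/(2 + 347343) = -276960/347345 = -276960*1/347345 = -55392/69469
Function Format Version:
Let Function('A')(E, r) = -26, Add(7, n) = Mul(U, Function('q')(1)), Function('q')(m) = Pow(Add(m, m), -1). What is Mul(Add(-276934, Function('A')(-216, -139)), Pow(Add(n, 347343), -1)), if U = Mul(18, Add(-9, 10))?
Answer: Rational(-55392, 69469) ≈ -0.79736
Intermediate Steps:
U = 18 (U = Mul(18, 1) = 18)
Function('q')(m) = Mul(Rational(1, 2), Pow(m, -1)) (Function('q')(m) = Pow(Mul(2, m), -1) = Mul(Rational(1, 2), Pow(m, -1)))
n = 2 (n = Add(-7, Mul(18, Mul(Rational(1, 2), Pow(1, -1)))) = Add(-7, Mul(18, Mul(Rational(1, 2), 1))) = Add(-7, Mul(18, Rational(1, 2))) = Add(-7, 9) = 2)
Mul(Add(-276934, Function('A')(-216, -139)), Pow(Add(n, 347343), -1)) = Mul(Add(-276934, -26), Pow(Add(2, 347343), -1)) = Mul(-276960, Pow(347345, -1)) = Mul(-276960, Rational(1, 347345)) = Rational(-55392, 69469)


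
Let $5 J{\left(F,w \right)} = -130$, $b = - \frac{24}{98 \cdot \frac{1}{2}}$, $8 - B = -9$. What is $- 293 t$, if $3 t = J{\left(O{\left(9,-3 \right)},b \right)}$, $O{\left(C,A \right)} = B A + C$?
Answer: $\frac{7618}{3} \approx 2539.3$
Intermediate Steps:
$B = 17$ ($B = 8 - -9 = 8 + 9 = 17$)
$b = - \frac{24}{49}$ ($b = - \frac{24}{98 \cdot \frac{1}{2}} = - \frac{24}{49} \approx -0.4898$)
$O{\left(C,A \right)} = C + 17 A$ ($O{\left(C,A \right)} = 17 A + C = C + 17 A$)
$J{\left(F,w \right)} = -26$ ($J{\left(F,w \right)} = \frac{1}{5} \left(-130\right) = -26$)
$t = - \frac{26}{3}$ ($t = \frac{1}{3} \left(-26\right) = - \frac{26}{3} \approx -8.6667$)
$- 293 t = \left(-293\right) \left(- \frac{26}{3}\right) = \frac{7618}{3}$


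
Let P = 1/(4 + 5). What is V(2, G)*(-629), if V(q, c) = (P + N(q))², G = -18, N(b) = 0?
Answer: -629/81 ≈ -7.7654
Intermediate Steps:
P = ⅑ (P = 1/9 = ⅑ ≈ 0.11111)
V(q, c) = 1/81 (V(q, c) = (⅑ + 0)² = (⅑)² = 1/81)
V(2, G)*(-629) = (1/81)*(-629) = -629/81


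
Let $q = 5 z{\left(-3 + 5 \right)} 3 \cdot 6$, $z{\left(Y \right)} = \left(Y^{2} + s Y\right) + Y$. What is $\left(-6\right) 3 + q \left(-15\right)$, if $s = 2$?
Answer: $-13518$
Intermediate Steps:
$z{\left(Y \right)} = Y^{2} + 3 Y$ ($z{\left(Y \right)} = \left(Y^{2} + 2 Y\right) + Y = Y^{2} + 3 Y$)
$q = 900$ ($q = 5 \left(-3 + 5\right) \left(3 + \left(-3 + 5\right)\right) 3 \cdot 6 = 5 \cdot 2 \left(3 + 2\right) 3 \cdot 6 = 5 \cdot 2 \cdot 5 \cdot 3 \cdot 6 = 5 \cdot 10 \cdot 3 \cdot 6 = 5 \cdot 30 \cdot 6 = 150 \cdot 6 = 900$)
$\left(-6\right) 3 + q \left(-15\right) = \left(-6\right) 3 + 900 \left(-15\right) = -18 - 13500 = -13518$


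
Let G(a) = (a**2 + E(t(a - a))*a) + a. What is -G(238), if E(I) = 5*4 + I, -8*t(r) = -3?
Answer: -246925/4 ≈ -61731.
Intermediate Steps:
t(r) = 3/8 (t(r) = -1/8*(-3) = 3/8)
E(I) = 20 + I
G(a) = a**2 + 171*a/8 (G(a) = (a**2 + (20 + 3/8)*a) + a = (a**2 + 163*a/8) + a = a**2 + 171*a/8)
-G(238) = -238*(171 + 8*238)/8 = -238*(171 + 1904)/8 = -238*2075/8 = -1*246925/4 = -246925/4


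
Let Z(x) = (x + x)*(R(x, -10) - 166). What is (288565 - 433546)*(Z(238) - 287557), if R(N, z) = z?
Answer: 53836229673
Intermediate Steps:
Z(x) = -352*x (Z(x) = (x + x)*(-10 - 166) = (2*x)*(-176) = -352*x)
(288565 - 433546)*(Z(238) - 287557) = (288565 - 433546)*(-352*238 - 287557) = -144981*(-83776 - 287557) = -144981*(-371333) = 53836229673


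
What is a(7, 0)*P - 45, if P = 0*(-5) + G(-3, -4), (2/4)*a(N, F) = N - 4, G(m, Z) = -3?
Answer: -63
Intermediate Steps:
a(N, F) = -8 + 2*N (a(N, F) = 2*(N - 4) = 2*(-4 + N) = -8 + 2*N)
P = -3 (P = 0*(-5) - 3 = 0 - 3 = -3)
a(7, 0)*P - 45 = (-8 + 2*7)*(-3) - 45 = (-8 + 14)*(-3) - 45 = 6*(-3) - 45 = -18 - 45 = -63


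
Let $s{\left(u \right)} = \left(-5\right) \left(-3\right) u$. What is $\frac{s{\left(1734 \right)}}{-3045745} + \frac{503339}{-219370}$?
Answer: $- \frac{307749611251}{133629016130} \approx -2.303$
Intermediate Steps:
$s{\left(u \right)} = 15 u$
$\frac{s{\left(1734 \right)}}{-3045745} + \frac{503339}{-219370} = \frac{15 \cdot 1734}{-3045745} + \frac{503339}{-219370} = 26010 \left(- \frac{1}{3045745}\right) + 503339 \left(- \frac{1}{219370}\right) = - \frac{5202}{609149} - \frac{503339}{219370} = - \frac{307749611251}{133629016130}$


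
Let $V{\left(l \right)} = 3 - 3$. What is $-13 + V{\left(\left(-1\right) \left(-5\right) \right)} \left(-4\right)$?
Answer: $-13$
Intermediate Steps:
$V{\left(l \right)} = 0$ ($V{\left(l \right)} = 3 - 3 = 0$)
$-13 + V{\left(\left(-1\right) \left(-5\right) \right)} \left(-4\right) = -13 + 0 \left(-4\right) = -13 + 0 = -13$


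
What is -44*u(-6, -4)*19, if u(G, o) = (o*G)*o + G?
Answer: 85272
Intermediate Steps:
u(G, o) = G + G*o² (u(G, o) = (G*o)*o + G = G*o² + G = G + G*o²)
-44*u(-6, -4)*19 = -(-264)*(1 + (-4)²)*19 = -(-264)*(1 + 16)*19 = -(-264)*17*19 = -44*(-102)*19 = 4488*19 = 85272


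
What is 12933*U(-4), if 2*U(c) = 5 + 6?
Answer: 142263/2 ≈ 71132.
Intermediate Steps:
U(c) = 11/2 (U(c) = (5 + 6)/2 = (1/2)*11 = 11/2)
12933*U(-4) = 12933*(11/2) = 142263/2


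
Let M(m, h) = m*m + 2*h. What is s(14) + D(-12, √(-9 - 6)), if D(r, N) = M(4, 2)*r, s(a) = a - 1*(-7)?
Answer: -219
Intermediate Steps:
M(m, h) = m² + 2*h
s(a) = 7 + a (s(a) = a + 7 = 7 + a)
D(r, N) = 20*r (D(r, N) = (4² + 2*2)*r = (16 + 4)*r = 20*r)
s(14) + D(-12, √(-9 - 6)) = (7 + 14) + 20*(-12) = 21 - 240 = -219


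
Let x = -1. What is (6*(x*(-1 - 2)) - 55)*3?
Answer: -111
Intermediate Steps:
(6*(x*(-1 - 2)) - 55)*3 = (6*(-(-1 - 2)) - 55)*3 = (6*(-1*(-3)) - 55)*3 = (6*3 - 55)*3 = (18 - 55)*3 = -37*3 = -111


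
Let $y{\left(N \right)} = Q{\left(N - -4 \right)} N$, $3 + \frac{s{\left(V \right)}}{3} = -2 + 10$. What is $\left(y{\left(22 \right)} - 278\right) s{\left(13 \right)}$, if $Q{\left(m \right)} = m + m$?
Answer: $12990$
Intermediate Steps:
$s{\left(V \right)} = 15$ ($s{\left(V \right)} = -9 + 3 \left(-2 + 10\right) = -9 + 3 \cdot 8 = -9 + 24 = 15$)
$Q{\left(m \right)} = 2 m$
$y{\left(N \right)} = N \left(8 + 2 N\right)$ ($y{\left(N \right)} = 2 \left(N - -4\right) N = 2 \left(N + 4\right) N = 2 \left(4 + N\right) N = \left(8 + 2 N\right) N = N \left(8 + 2 N\right)$)
$\left(y{\left(22 \right)} - 278\right) s{\left(13 \right)} = \left(2 \cdot 22 \left(4 + 22\right) - 278\right) 15 = \left(2 \cdot 22 \cdot 26 - 278\right) 15 = \left(1144 - 278\right) 15 = 866 \cdot 15 = 12990$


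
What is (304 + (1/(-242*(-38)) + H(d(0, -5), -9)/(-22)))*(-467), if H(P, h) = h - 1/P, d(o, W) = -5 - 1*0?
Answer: -6536280039/45980 ≈ -1.4215e+5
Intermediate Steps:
d(o, W) = -5 (d(o, W) = -5 + 0 = -5)
(304 + (1/(-242*(-38)) + H(d(0, -5), -9)/(-22)))*(-467) = (304 + (1/(-242*(-38)) + (-9 - 1/(-5))/(-22)))*(-467) = (304 + (-1/242*(-1/38) + (-9 - 1*(-⅕))*(-1/22)))*(-467) = (304 + (1/9196 + (-9 + ⅕)*(-1/22)))*(-467) = (304 + (1/9196 - 44/5*(-1/22)))*(-467) = (304 + (1/9196 + ⅖))*(-467) = (304 + 18397/45980)*(-467) = (13996317/45980)*(-467) = -6536280039/45980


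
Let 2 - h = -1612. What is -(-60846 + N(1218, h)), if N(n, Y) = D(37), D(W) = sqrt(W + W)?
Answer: 60846 - sqrt(74) ≈ 60837.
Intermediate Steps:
h = 1614 (h = 2 - 1*(-1612) = 2 + 1612 = 1614)
D(W) = sqrt(2)*sqrt(W) (D(W) = sqrt(2*W) = sqrt(2)*sqrt(W))
N(n, Y) = sqrt(74) (N(n, Y) = sqrt(2)*sqrt(37) = sqrt(74))
-(-60846 + N(1218, h)) = -(-60846 + sqrt(74)) = 60846 - sqrt(74)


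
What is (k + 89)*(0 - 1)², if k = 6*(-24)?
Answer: -55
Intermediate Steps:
k = -144
(k + 89)*(0 - 1)² = (-144 + 89)*(0 - 1)² = -55*(-1)² = -55*1 = -55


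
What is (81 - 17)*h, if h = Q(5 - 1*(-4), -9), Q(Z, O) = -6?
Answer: -384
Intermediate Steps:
h = -6
(81 - 17)*h = (81 - 17)*(-6) = 64*(-6) = -384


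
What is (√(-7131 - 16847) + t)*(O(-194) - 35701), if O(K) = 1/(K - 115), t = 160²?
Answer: -282409216000/309 - 11031610*I*√23978/309 ≈ -9.1395e+8 - 5.5282e+6*I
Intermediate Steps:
t = 25600
O(K) = 1/(-115 + K)
(√(-7131 - 16847) + t)*(O(-194) - 35701) = (√(-7131 - 16847) + 25600)*(1/(-115 - 194) - 35701) = (√(-23978) + 25600)*(1/(-309) - 35701) = (I*√23978 + 25600)*(-1/309 - 35701) = (25600 + I*√23978)*(-11031610/309) = -282409216000/309 - 11031610*I*√23978/309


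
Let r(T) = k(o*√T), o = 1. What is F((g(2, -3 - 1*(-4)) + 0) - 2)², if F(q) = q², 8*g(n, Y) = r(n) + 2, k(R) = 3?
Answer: 14641/4096 ≈ 3.5745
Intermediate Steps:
r(T) = 3
g(n, Y) = 5/8 (g(n, Y) = (3 + 2)/8 = (⅛)*5 = 5/8)
F((g(2, -3 - 1*(-4)) + 0) - 2)² = (((5/8 + 0) - 2)²)² = ((5/8 - 2)²)² = ((-11/8)²)² = (121/64)² = 14641/4096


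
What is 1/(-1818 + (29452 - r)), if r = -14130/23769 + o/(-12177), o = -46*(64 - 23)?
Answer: 784377/21675818822 ≈ 3.6187e-5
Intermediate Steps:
o = -1886 (o = -46*41 = -1886)
r = -344804/784377 (r = -14130/23769 - 1886/(-12177) = -14130*1/23769 - 1886*(-1/12177) = -1570/2641 + 46/297 = -344804/784377 ≈ -0.43959)
1/(-1818 + (29452 - r)) = 1/(-1818 + (29452 - 1*(-344804/784377))) = 1/(-1818 + (29452 + 344804/784377)) = 1/(-1818 + 23101816208/784377) = 1/(21675818822/784377) = 784377/21675818822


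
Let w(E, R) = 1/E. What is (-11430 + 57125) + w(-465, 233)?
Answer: 21248174/465 ≈ 45695.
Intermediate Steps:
(-11430 + 57125) + w(-465, 233) = (-11430 + 57125) + 1/(-465) = 45695 - 1/465 = 21248174/465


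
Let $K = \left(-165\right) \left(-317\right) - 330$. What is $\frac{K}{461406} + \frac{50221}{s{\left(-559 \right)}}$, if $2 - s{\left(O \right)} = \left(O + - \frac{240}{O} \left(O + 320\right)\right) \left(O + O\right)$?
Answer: $\frac{231402989}{5171102880} \approx 0.044749$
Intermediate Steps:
$K = 51975$ ($K = 52305 - 330 = 51975$)
$s{\left(O \right)} = 2 - 2 O \left(O - \frac{240 \left(320 + O\right)}{O}\right)$ ($s{\left(O \right)} = 2 - \left(O + - \frac{240}{O} \left(O + 320\right)\right) \left(O + O\right) = 2 - \left(O + - \frac{240}{O} \left(320 + O\right)\right) 2 O = 2 - \left(O - \frac{240 \left(320 + O\right)}{O}\right) 2 O = 2 - 2 O \left(O - \frac{240 \left(320 + O\right)}{O}\right)$)
$\frac{K}{461406} + \frac{50221}{s{\left(-559 \right)}} = \frac{51975}{461406} + \frac{50221}{153602 - 2 \left(-559\right)^{2} + 480 \left(-559\right)} = 51975 \cdot \frac{1}{461406} + \frac{50221}{153602 - 624962 - 268320} = \frac{1575}{13982} + \frac{50221}{153602 - 624962 - 268320} = \frac{1575}{13982} + \frac{50221}{-739680} = \frac{1575}{13982} + 50221 \left(- \frac{1}{739680}\right) = \frac{1575}{13982} - \frac{50221}{739680} = \frac{231402989}{5171102880}$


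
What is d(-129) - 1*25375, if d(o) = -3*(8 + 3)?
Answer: -25408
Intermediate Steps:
d(o) = -33 (d(o) = -3*11 = -33)
d(-129) - 1*25375 = -33 - 1*25375 = -33 - 25375 = -25408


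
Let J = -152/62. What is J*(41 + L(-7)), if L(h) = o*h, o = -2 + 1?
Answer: -3648/31 ≈ -117.68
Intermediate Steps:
o = -1
L(h) = -h
J = -76/31 (J = -152*1/62 = -76/31 ≈ -2.4516)
J*(41 + L(-7)) = -76*(41 - 1*(-7))/31 = -76*(41 + 7)/31 = -76/31*48 = -3648/31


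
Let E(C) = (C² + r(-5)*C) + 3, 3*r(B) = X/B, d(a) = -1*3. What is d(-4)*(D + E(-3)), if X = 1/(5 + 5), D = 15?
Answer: -4053/50 ≈ -81.060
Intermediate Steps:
d(a) = -3
X = ⅒ (X = 1/10 = ⅒ ≈ 0.10000)
r(B) = 1/(30*B) (r(B) = (1/(10*B))/3 = 1/(30*B))
E(C) = 3 + C² - C/150 (E(C) = (C² + ((1/30)/(-5))*C) + 3 = (C² + ((1/30)*(-⅕))*C) + 3 = (C² - C/150) + 3 = 3 + C² - C/150)
d(-4)*(D + E(-3)) = -3*(15 + (3 + (-3)² - 1/150*(-3))) = -3*(15 + (3 + 9 + 1/50)) = -3*(15 + 601/50) = -3*1351/50 = -4053/50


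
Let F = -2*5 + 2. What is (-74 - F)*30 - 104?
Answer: -2084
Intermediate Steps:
F = -8 (F = -10 + 2 = -8)
(-74 - F)*30 - 104 = (-74 - 1*(-8))*30 - 104 = (-74 + 8)*30 - 104 = -66*30 - 104 = -1980 - 104 = -2084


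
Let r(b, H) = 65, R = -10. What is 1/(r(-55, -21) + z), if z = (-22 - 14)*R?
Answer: 1/425 ≈ 0.0023529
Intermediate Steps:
z = 360 (z = (-22 - 14)*(-10) = -36*(-10) = 360)
1/(r(-55, -21) + z) = 1/(65 + 360) = 1/425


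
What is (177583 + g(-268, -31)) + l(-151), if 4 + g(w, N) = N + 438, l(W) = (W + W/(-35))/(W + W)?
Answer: 6229527/35 ≈ 1.7799e+5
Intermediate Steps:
l(W) = 17/35 (l(W) = (W + W*(-1/35))/((2*W)) = (W - W/35)*(1/(2*W)) = (34*W/35)*(1/(2*W)) = 17/35)
g(w, N) = 434 + N (g(w, N) = -4 + (N + 438) = -4 + (438 + N) = 434 + N)
(177583 + g(-268, -31)) + l(-151) = (177583 + (434 - 31)) + 17/35 = (177583 + 403) + 17/35 = 177986 + 17/35 = 6229527/35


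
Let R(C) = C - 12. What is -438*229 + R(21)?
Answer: -100293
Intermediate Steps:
R(C) = -12 + C
-438*229 + R(21) = -438*229 + (-12 + 21) = -100302 + 9 = -100293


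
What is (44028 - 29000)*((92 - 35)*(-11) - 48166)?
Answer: -733261204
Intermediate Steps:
(44028 - 29000)*((92 - 35)*(-11) - 48166) = 15028*(57*(-11) - 48166) = 15028*(-627 - 48166) = 15028*(-48793) = -733261204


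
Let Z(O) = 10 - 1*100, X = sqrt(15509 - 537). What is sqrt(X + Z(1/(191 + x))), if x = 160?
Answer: sqrt(-90 + 2*sqrt(3743)) ≈ 5.6886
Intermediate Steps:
X = 2*sqrt(3743) (X = sqrt(14972) = 2*sqrt(3743) ≈ 122.36)
Z(O) = -90 (Z(O) = 10 - 100 = -90)
sqrt(X + Z(1/(191 + x))) = sqrt(2*sqrt(3743) - 90) = sqrt(-90 + 2*sqrt(3743))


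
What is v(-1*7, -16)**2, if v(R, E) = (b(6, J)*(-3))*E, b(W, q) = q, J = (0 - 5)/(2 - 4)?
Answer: 14400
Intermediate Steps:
J = 5/2 (J = -5/(-2) = -5*(-1/2) = 5/2 ≈ 2.5000)
v(R, E) = -15*E/2 (v(R, E) = ((5/2)*(-3))*E = -15*E/2)
v(-1*7, -16)**2 = (-15/2*(-16))**2 = 120**2 = 14400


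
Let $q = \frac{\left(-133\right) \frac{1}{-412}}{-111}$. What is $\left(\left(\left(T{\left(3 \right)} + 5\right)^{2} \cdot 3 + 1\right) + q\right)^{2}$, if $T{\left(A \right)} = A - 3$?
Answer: $\frac{12079093299001}{2091415824} \approx 5775.6$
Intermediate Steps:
$T{\left(A \right)} = -3 + A$
$q = - \frac{133}{45732}$ ($q = \left(-133\right) \left(- \frac{1}{412}\right) \left(- \frac{1}{111}\right) = \frac{133}{412} \left(- \frac{1}{111}\right) = - \frac{133}{45732} \approx -0.0029082$)
$\left(\left(\left(T{\left(3 \right)} + 5\right)^{2} \cdot 3 + 1\right) + q\right)^{2} = \left(\left(\left(\left(-3 + 3\right) + 5\right)^{2} \cdot 3 + 1\right) - \frac{133}{45732}\right)^{2} = \left(\left(\left(0 + 5\right)^{2} \cdot 3 + 1\right) - \frac{133}{45732}\right)^{2} = \left(\left(5^{2} \cdot 3 + 1\right) - \frac{133}{45732}\right)^{2} = \left(\left(25 \cdot 3 + 1\right) - \frac{133}{45732}\right)^{2} = \left(\left(75 + 1\right) - \frac{133}{45732}\right)^{2} = \left(76 - \frac{133}{45732}\right)^{2} = \left(\frac{3475499}{45732}\right)^{2} = \frac{12079093299001}{2091415824}$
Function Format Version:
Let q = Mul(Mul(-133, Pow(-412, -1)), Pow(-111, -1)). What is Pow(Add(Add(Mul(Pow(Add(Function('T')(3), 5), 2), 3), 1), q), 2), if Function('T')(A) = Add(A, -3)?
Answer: Rational(12079093299001, 2091415824) ≈ 5775.6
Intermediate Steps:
Function('T')(A) = Add(-3, A)
q = Rational(-133, 45732) (q = Mul(Mul(-133, Rational(-1, 412)), Rational(-1, 111)) = Mul(Rational(133, 412), Rational(-1, 111)) = Rational(-133, 45732) ≈ -0.0029082)
Pow(Add(Add(Mul(Pow(Add(Function('T')(3), 5), 2), 3), 1), q), 2) = Pow(Add(Add(Mul(Pow(Add(Add(-3, 3), 5), 2), 3), 1), Rational(-133, 45732)), 2) = Pow(Add(Add(Mul(Pow(Add(0, 5), 2), 3), 1), Rational(-133, 45732)), 2) = Pow(Add(Add(Mul(Pow(5, 2), 3), 1), Rational(-133, 45732)), 2) = Pow(Add(Add(Mul(25, 3), 1), Rational(-133, 45732)), 2) = Pow(Add(Add(75, 1), Rational(-133, 45732)), 2) = Pow(Add(76, Rational(-133, 45732)), 2) = Pow(Rational(3475499, 45732), 2) = Rational(12079093299001, 2091415824)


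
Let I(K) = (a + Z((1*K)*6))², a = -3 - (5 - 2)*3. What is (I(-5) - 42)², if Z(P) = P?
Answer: 2965284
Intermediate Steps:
a = -12 (a = -3 - 3*3 = -3 - 1*9 = -3 - 9 = -12)
I(K) = (-12 + 6*K)² (I(K) = (-12 + (1*K)*6)² = (-12 + K*6)² = (-12 + 6*K)²)
(I(-5) - 42)² = (36*(-2 - 5)² - 42)² = (36*(-7)² - 42)² = (36*49 - 42)² = (1764 - 42)² = 1722² = 2965284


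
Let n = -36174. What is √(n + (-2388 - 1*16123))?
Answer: I*√54685 ≈ 233.85*I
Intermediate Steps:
√(n + (-2388 - 1*16123)) = √(-36174 + (-2388 - 1*16123)) = √(-36174 + (-2388 - 16123)) = √(-36174 - 18511) = √(-54685) = I*√54685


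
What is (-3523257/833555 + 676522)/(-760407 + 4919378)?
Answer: 563914772453/3466731071905 ≈ 0.16266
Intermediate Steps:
(-3523257/833555 + 676522)/(-760407 + 4919378) = (-3523257*1/833555 + 676522)/4158971 = (-3523257/833555 + 676522)*(1/4158971) = (563914772453/833555)*(1/4158971) = 563914772453/3466731071905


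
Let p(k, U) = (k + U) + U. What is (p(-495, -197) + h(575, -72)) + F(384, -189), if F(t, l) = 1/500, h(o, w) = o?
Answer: -156999/500 ≈ -314.00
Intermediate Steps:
p(k, U) = k + 2*U (p(k, U) = (U + k) + U = k + 2*U)
F(t, l) = 1/500
(p(-495, -197) + h(575, -72)) + F(384, -189) = ((-495 + 2*(-197)) + 575) + 1/500 = ((-495 - 394) + 575) + 1/500 = (-889 + 575) + 1/500 = -314 + 1/500 = -156999/500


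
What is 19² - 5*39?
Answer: 166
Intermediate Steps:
19² - 5*39 = 361 - 195 = 166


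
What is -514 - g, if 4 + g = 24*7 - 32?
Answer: -646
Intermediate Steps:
g = 132 (g = -4 + (24*7 - 32) = -4 + (168 - 32) = -4 + 136 = 132)
-514 - g = -514 - 1*132 = -514 - 132 = -646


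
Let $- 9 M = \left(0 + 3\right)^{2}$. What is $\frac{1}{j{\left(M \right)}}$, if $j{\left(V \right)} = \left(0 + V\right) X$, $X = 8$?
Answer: $- \frac{1}{8} \approx -0.125$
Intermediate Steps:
$M = -1$ ($M = - \frac{\left(0 + 3\right)^{2}}{9} = - \frac{3^{2}}{9} = \left(- \frac{1}{9}\right) 9 = -1$)
$j{\left(V \right)} = 8 V$ ($j{\left(V \right)} = \left(0 + V\right) 8 = V 8 = 8 V$)
$\frac{1}{j{\left(M \right)}} = \frac{1}{8 \left(-1\right)} = \frac{1}{-8} = - \frac{1}{8}$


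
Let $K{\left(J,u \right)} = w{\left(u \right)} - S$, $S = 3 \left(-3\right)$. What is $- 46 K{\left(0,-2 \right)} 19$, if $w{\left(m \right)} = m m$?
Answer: $-11362$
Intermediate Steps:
$w{\left(m \right)} = m^{2}$
$S = -9$
$K{\left(J,u \right)} = 9 + u^{2}$ ($K{\left(J,u \right)} = u^{2} - -9 = u^{2} + 9 = 9 + u^{2}$)
$- 46 K{\left(0,-2 \right)} 19 = - 46 \left(9 + \left(-2\right)^{2}\right) 19 = - 46 \left(9 + 4\right) 19 = \left(-46\right) 13 \cdot 19 = \left(-598\right) 19 = -11362$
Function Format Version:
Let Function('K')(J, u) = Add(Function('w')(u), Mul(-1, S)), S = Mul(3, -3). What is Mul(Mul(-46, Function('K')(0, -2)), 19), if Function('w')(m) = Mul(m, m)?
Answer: -11362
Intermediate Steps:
Function('w')(m) = Pow(m, 2)
S = -9
Function('K')(J, u) = Add(9, Pow(u, 2)) (Function('K')(J, u) = Add(Pow(u, 2), Mul(-1, -9)) = Add(Pow(u, 2), 9) = Add(9, Pow(u, 2)))
Mul(Mul(-46, Function('K')(0, -2)), 19) = Mul(Mul(-46, Add(9, Pow(-2, 2))), 19) = Mul(Mul(-46, Add(9, 4)), 19) = Mul(Mul(-46, 13), 19) = Mul(-598, 19) = -11362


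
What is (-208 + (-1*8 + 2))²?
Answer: 45796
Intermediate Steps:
(-208 + (-1*8 + 2))² = (-208 + (-8 + 2))² = (-208 - 6)² = (-214)² = 45796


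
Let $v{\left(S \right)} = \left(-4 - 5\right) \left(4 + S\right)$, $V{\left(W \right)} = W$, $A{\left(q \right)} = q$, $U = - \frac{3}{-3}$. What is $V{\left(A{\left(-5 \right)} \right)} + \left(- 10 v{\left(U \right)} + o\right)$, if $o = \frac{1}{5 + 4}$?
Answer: $\frac{4006}{9} \approx 445.11$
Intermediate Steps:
$U = 1$ ($U = \left(-3\right) \left(- \frac{1}{3}\right) = 1$)
$o = \frac{1}{9} \approx 0.11111$
$v{\left(S \right)} = -36 - 9 S$ ($v{\left(S \right)} = - 9 \left(4 + S\right) = -36 - 9 S$)
$V{\left(A{\left(-5 \right)} \right)} + \left(- 10 v{\left(U \right)} + o\right) = -5 - \left(- \frac{1}{9} + 10 \left(-36 - 9\right)\right) = -5 + \left(\left(-10\right) \left(-45\right) + \frac{1}{9}\right) = -5 + \left(450 + \frac{1}{9}\right) = -5 + \frac{4051}{9} = \frac{4006}{9}$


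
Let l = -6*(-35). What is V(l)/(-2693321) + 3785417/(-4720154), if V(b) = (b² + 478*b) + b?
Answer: -10878302182117/12712889891434 ≈ -0.85569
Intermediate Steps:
l = 210
V(b) = b² + 479*b
V(l)/(-2693321) + 3785417/(-4720154) = (210*(479 + 210))/(-2693321) + 3785417/(-4720154) = (210*689)*(-1/2693321) + 3785417*(-1/4720154) = 144690*(-1/2693321) - 3785417/4720154 = -144690/2693321 - 3785417/4720154 = -10878302182117/12712889891434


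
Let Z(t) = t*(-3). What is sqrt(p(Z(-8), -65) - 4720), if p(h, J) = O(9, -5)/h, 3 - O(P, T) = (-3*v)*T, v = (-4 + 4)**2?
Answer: I*sqrt(75518)/4 ≈ 68.701*I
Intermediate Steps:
v = 0 (v = 0**2 = 0)
Z(t) = -3*t
O(P, T) = 3 (O(P, T) = 3 - (-3*0)*T = 3 - 0*T = 3 - 1*0 = 3 + 0 = 3)
p(h, J) = 3/h
sqrt(p(Z(-8), -65) - 4720) = sqrt(3/((-3*(-8))) - 4720) = sqrt(3/24 - 4720) = sqrt(3*(1/24) - 4720) = sqrt(1/8 - 4720) = sqrt(-37759/8) = I*sqrt(75518)/4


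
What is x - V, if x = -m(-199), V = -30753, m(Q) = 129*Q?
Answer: 56424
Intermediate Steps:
x = 25671 (x = -129*(-199) = -1*(-25671) = 25671)
x - V = 25671 - 1*(-30753) = 25671 + 30753 = 56424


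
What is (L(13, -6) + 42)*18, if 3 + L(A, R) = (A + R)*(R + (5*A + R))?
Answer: 7380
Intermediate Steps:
L(A, R) = -3 + (A + R)*(2*R + 5*A) (L(A, R) = -3 + (A + R)*(R + (5*A + R)) = -3 + (A + R)*(R + (R + 5*A)) = -3 + (A + R)*(2*R + 5*A))
(L(13, -6) + 42)*18 = ((-3 + 2*(-6)² + 5*13² + 7*13*(-6)) + 42)*18 = ((-3 + 2*36 + 5*169 - 546) + 42)*18 = ((-3 + 72 + 845 - 546) + 42)*18 = (368 + 42)*18 = 410*18 = 7380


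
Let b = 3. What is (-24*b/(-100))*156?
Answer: 2808/25 ≈ 112.32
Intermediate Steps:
(-24*b/(-100))*156 = (-24*3/(-100))*156 = -72*(-1/100)*156 = (18/25)*156 = 2808/25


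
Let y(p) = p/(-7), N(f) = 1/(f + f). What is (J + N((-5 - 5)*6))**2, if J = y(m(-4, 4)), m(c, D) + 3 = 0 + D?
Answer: 16129/705600 ≈ 0.022859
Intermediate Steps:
N(f) = 1/(2*f)
m(c, D) = -3 + D (m(c, D) = -3 + (0 + D) = -3 + D)
y(p) = -p/7 (y(p) = p*(-1/7) = -p/7)
J = -1/7 (J = -(-3 + 4)/7 = -1/7*1 = -1/7 ≈ -0.14286)
(J + N((-5 - 5)*6))**2 = (-1/7 + 1/(2*(((-5 - 5)*6))))**2 = (-1/7 + 1/(2*((-10*6))))**2 = (-1/7 + (1/2)/(-60))**2 = (-1/7 + (1/2)*(-1/60))**2 = (-1/7 - 1/120)**2 = (-127/840)**2 = 16129/705600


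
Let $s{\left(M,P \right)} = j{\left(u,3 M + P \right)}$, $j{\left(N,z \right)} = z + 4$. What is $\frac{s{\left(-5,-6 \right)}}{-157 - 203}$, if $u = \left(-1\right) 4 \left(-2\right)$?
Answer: $\frac{17}{360} \approx 0.047222$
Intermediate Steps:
$u = 8$ ($u = \left(-4\right) \left(-2\right) = 8$)
$j{\left(N,z \right)} = 4 + z$
$s{\left(M,P \right)} = 4 + P + 3 M$ ($s{\left(M,P \right)} = 4 + \left(3 M + P\right) = 4 + \left(P + 3 M\right) = 4 + P + 3 M$)
$\frac{s{\left(-5,-6 \right)}}{-157 - 203} = \frac{4 - 6 + 3 \left(-5\right)}{-157 - 203} = \frac{4 - 6 - 15}{-360} = \left(-17\right) \left(- \frac{1}{360}\right) = \frac{17}{360}$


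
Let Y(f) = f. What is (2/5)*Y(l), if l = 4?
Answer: 8/5 ≈ 1.6000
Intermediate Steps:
(2/5)*Y(l) = (2/5)*4 = (2*(⅕))*4 = (⅖)*4 = 8/5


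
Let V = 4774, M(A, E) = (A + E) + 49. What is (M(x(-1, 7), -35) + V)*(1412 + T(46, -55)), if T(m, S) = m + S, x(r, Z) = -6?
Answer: 6709146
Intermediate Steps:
T(m, S) = S + m
M(A, E) = 49 + A + E
(M(x(-1, 7), -35) + V)*(1412 + T(46, -55)) = ((49 - 6 - 35) + 4774)*(1412 + (-55 + 46)) = (8 + 4774)*(1412 - 9) = 4782*1403 = 6709146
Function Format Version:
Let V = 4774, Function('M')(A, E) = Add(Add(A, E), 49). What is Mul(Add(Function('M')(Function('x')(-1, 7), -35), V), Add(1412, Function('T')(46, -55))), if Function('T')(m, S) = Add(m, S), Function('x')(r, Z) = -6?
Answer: 6709146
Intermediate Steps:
Function('T')(m, S) = Add(S, m)
Function('M')(A, E) = Add(49, A, E)
Mul(Add(Function('M')(Function('x')(-1, 7), -35), V), Add(1412, Function('T')(46, -55))) = Mul(Add(Add(49, -6, -35), 4774), Add(1412, Add(-55, 46))) = Mul(Add(8, 4774), Add(1412, -9)) = Mul(4782, 1403) = 6709146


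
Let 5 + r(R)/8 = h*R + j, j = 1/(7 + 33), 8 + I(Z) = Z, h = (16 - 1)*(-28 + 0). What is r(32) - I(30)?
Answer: -537909/5 ≈ -1.0758e+5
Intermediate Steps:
h = -420 (h = 15*(-28) = -420)
I(Z) = -8 + Z
j = 1/40 ≈ 0.025000
r(R) = -199/5 - 3360*R (r(R) = -40 + 8*(-420*R + 1/40) = -40 + 8*(1/40 - 420*R) = -40 + (⅕ - 3360*R) = -199/5 - 3360*R)
r(32) - I(30) = (-199/5 - 3360*32) - (-8 + 30) = (-199/5 - 107520) - 1*22 = -537799/5 - 22 = -537909/5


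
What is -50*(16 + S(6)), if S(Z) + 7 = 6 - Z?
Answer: -450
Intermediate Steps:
S(Z) = -1 - Z (S(Z) = -7 + (6 - Z) = -1 - Z)
-50*(16 + S(6)) = -50*(16 + (-1 - 1*6)) = -50*(16 + (-1 - 6)) = -50*(16 - 7) = -50*9 = -450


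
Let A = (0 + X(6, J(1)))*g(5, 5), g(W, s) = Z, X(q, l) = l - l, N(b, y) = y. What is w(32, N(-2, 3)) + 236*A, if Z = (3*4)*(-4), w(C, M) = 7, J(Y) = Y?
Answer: 7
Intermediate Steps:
Z = -48 (Z = 12*(-4) = -48)
X(q, l) = 0
g(W, s) = -48
A = 0 (A = (0 + 0)*(-48) = 0*(-48) = 0)
w(32, N(-2, 3)) + 236*A = 7 + 236*0 = 7 + 0 = 7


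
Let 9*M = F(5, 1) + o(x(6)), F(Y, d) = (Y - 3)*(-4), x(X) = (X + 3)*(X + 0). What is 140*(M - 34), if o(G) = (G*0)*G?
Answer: -43960/9 ≈ -4884.4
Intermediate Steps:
x(X) = X*(3 + X) (x(X) = (3 + X)*X = X*(3 + X))
F(Y, d) = 12 - 4*Y (F(Y, d) = (-3 + Y)*(-4) = 12 - 4*Y)
o(G) = 0 (o(G) = 0*G = 0)
M = -8/9 (M = ((12 - 4*5) + 0)/9 = ((12 - 20) + 0)/9 = (-8 + 0)/9 = (⅑)*(-8) = -8/9 ≈ -0.88889)
140*(M - 34) = 140*(-8/9 - 34) = 140*(-314/9) = -43960/9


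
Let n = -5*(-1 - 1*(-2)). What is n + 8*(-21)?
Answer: -173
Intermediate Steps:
n = -5 (n = -5*(-1 + 2) = -5*1 = -5)
n + 8*(-21) = -5 + 8*(-21) = -5 - 168 = -173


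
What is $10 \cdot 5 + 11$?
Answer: $61$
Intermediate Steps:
$10 \cdot 5 + 11 = 50 + 11 = 61$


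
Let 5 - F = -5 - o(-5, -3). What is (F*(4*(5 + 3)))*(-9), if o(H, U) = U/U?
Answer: -3168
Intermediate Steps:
o(H, U) = 1
F = 11 (F = 5 - (-5 - 1*1) = 5 - (-5 - 1) = 5 - 1*(-6) = 5 + 6 = 11)
(F*(4*(5 + 3)))*(-9) = (11*(4*(5 + 3)))*(-9) = (11*(4*8))*(-9) = (11*32)*(-9) = 352*(-9) = -3168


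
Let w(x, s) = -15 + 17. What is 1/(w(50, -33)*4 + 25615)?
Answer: 1/25623 ≈ 3.9027e-5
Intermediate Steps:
w(x, s) = 2
1/(w(50, -33)*4 + 25615) = 1/(2*4 + 25615) = 1/(8 + 25615) = 1/25623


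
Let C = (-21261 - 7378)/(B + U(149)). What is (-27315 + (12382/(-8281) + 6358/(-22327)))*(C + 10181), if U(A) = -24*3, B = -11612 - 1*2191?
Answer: -713598831390052066838/2565347182125 ≈ -2.7817e+8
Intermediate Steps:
B = -13803 (B = -11612 - 2191 = -13803)
U(A) = -72
C = 28639/13875 (C = (-21261 - 7378)/(-13803 - 72) = -28639/(-13875) = -28639*(-1/13875) = 28639/13875 ≈ 2.0641)
(-27315 + (12382/(-8281) + 6358/(-22327)))*(C + 10181) = (-27315 + (12382/(-8281) + 6358/(-22327)))*(28639/13875 + 10181) = (-27315 + (12382*(-1/8281) + 6358*(-1/22327)))*(141290014/13875) = (-27315 + (-12382/8281 - 6358/22327))*(141290014/13875) = (-27315 - 329103512/184889887)*(141290014/13875) = -5050596366917/184889887*141290014/13875 = -713598831390052066838/2565347182125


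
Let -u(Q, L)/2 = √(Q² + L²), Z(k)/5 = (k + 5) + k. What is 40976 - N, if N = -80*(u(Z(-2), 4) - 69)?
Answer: 35456 - 160*√41 ≈ 34432.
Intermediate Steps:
Z(k) = 25 + 10*k (Z(k) = 5*((k + 5) + k) = 5*((5 + k) + k) = 5*(5 + 2*k) = 25 + 10*k)
u(Q, L) = -2*√(L² + Q²) (u(Q, L) = -2*√(Q² + L²) = -2*√(L² + Q²))
N = 5520 + 160*√41 (N = -80*(-2*√(4² + (25 + 10*(-2))²) - 69) = -80*(-2*√(16 + (25 - 20)²) - 69) = -80*(-2*√(16 + 5²) - 69) = -80*(-2*√(16 + 25) - 69) = -80*(-2*√41 - 69) = -80*(-69 - 2*√41) = 5520 + 160*√41 ≈ 6544.5)
40976 - N = 40976 - (5520 + 160*√41) = 40976 + (-5520 - 160*√41) = 35456 - 160*√41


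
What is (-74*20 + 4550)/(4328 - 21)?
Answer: 3070/4307 ≈ 0.71279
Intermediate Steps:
(-74*20 + 4550)/(4328 - 21) = (-1480 + 4550)/4307 = 3070*(1/4307) = 3070/4307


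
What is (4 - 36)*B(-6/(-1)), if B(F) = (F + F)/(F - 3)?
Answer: -128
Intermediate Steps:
B(F) = 2*F/(-3 + F) (B(F) = (2*F)/(-3 + F) = 2*F/(-3 + F))
(4 - 36)*B(-6/(-1)) = (4 - 36)*(2*(-6/(-1))/(-3 - 6/(-1))) = -64*(-6*(-1))/(-3 - 6*(-1)) = -64*6/(-3 + 6) = -64*6/3 = -32*4 = -128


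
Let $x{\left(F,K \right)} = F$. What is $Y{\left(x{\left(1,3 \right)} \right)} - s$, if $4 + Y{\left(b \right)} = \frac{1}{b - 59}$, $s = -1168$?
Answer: $\frac{67511}{58} \approx 1164.0$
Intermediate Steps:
$Y{\left(b \right)} = -4 + \frac{1}{-59 + b}$ ($Y{\left(b \right)} = -4 + \frac{1}{b - 59} = -4 + \frac{1}{-59 + b}$)
$Y{\left(x{\left(1,3 \right)} \right)} - s = \frac{237 - 4}{-59 + 1} - -1168 = \frac{237 - 4}{-58} + 1168 = \left(- \frac{1}{58}\right) 233 + 1168 = - \frac{233}{58} + 1168 = \frac{67511}{58}$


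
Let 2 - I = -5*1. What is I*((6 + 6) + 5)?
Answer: 119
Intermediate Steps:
I = 7 (I = 2 - (-5) = 2 - 1*(-5) = 2 + 5 = 7)
I*((6 + 6) + 5) = 7*((6 + 6) + 5) = 7*(12 + 5) = 7*17 = 119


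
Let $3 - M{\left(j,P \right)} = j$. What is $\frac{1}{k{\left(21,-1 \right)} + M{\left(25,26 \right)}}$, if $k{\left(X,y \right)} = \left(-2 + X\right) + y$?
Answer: $- \frac{1}{4} \approx -0.25$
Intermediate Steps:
$k{\left(X,y \right)} = -2 + X + y$
$M{\left(j,P \right)} = 3 - j$
$\frac{1}{k{\left(21,-1 \right)} + M{\left(25,26 \right)}} = \frac{1}{\left(-2 + 21 - 1\right) + \left(3 - 25\right)} = \frac{1}{18 + \left(3 - 25\right)} = \frac{1}{18 - 22} = \frac{1}{-4} = - \frac{1}{4}$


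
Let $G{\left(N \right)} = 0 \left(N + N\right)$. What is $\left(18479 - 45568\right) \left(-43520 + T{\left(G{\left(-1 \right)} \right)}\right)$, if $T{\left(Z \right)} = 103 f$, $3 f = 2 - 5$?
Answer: $1181703447$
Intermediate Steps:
$f = -1$ ($f = \frac{2 - 5}{3} = \frac{1}{3} \left(-3\right) = -1$)
$G{\left(N \right)} = 0$ ($G{\left(N \right)} = 0 \cdot 2 N = 0$)
$T{\left(Z \right)} = -103$ ($T{\left(Z \right)} = 103 \left(-1\right) = -103$)
$\left(18479 - 45568\right) \left(-43520 + T{\left(G{\left(-1 \right)} \right)}\right) = \left(18479 - 45568\right) \left(-43520 - 103\right) = \left(-27089\right) \left(-43623\right) = 1181703447$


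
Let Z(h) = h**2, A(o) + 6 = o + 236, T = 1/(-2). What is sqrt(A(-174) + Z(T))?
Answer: 15/2 ≈ 7.5000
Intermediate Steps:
T = -1/2 ≈ -0.50000
A(o) = 230 + o (A(o) = -6 + (o + 236) = -6 + (236 + o) = 230 + o)
sqrt(A(-174) + Z(T)) = sqrt((230 - 174) + (-1/2)**2) = sqrt(56 + 1/4) = sqrt(225/4) = 15/2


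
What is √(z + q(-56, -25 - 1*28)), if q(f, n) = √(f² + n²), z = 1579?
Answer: √(1579 + √5945) ≈ 40.695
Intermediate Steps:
√(z + q(-56, -25 - 1*28)) = √(1579 + √((-56)² + (-25 - 1*28)²)) = √(1579 + √(3136 + (-25 - 28)²)) = √(1579 + √(3136 + (-53)²)) = √(1579 + √(3136 + 2809)) = √(1579 + √5945)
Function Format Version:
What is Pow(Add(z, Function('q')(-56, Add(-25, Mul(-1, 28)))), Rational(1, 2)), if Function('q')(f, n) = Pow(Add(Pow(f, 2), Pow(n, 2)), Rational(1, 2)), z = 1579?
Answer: Pow(Add(1579, Pow(5945, Rational(1, 2))), Rational(1, 2)) ≈ 40.695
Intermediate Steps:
Pow(Add(z, Function('q')(-56, Add(-25, Mul(-1, 28)))), Rational(1, 2)) = Pow(Add(1579, Pow(Add(Pow(-56, 2), Pow(Add(-25, Mul(-1, 28)), 2)), Rational(1, 2))), Rational(1, 2)) = Pow(Add(1579, Pow(Add(3136, Pow(Add(-25, -28), 2)), Rational(1, 2))), Rational(1, 2)) = Pow(Add(1579, Pow(Add(3136, Pow(-53, 2)), Rational(1, 2))), Rational(1, 2)) = Pow(Add(1579, Pow(Add(3136, 2809), Rational(1, 2))), Rational(1, 2)) = Pow(Add(1579, Pow(5945, Rational(1, 2))), Rational(1, 2))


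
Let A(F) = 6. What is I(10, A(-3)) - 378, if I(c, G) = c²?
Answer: -278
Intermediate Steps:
I(10, A(-3)) - 378 = 10² - 378 = 100 - 378 = -278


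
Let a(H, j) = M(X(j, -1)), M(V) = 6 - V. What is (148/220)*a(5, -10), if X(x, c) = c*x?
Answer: -148/55 ≈ -2.6909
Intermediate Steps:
a(H, j) = 6 + j (a(H, j) = 6 - (-1)*j = 6 + j)
(148/220)*a(5, -10) = (148/220)*(6 - 10) = (148*(1/220))*(-4) = (37/55)*(-4) = -148/55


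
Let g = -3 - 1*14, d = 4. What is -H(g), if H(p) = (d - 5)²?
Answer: -1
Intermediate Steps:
g = -17 (g = -3 - 14 = -17)
H(p) = 1 (H(p) = (4 - 5)² = (-1)² = 1)
-H(g) = -1*1 = -1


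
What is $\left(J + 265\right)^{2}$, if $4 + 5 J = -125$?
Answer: $\frac{1430416}{25} \approx 57217.0$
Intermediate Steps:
$J = - \frac{129}{5}$ ($J = - \frac{4}{5} + \frac{1}{5} \left(-125\right) = - \frac{4}{5} - 25 = - \frac{129}{5} \approx -25.8$)
$\left(J + 265\right)^{2} = \left(- \frac{129}{5} + 265\right)^{2} = \left(\frac{1196}{5}\right)^{2} = \frac{1430416}{25}$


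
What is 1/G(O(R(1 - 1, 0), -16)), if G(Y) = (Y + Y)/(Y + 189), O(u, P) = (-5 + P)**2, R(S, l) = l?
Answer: 5/7 ≈ 0.71429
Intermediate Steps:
G(Y) = 2*Y/(189 + Y) (G(Y) = (2*Y)/(189 + Y) = 2*Y/(189 + Y))
1/G(O(R(1 - 1, 0), -16)) = 1/(2*(-5 - 16)**2/(189 + (-5 - 16)**2)) = 1/(2*(-21)**2/(189 + (-21)**2)) = 1/(2*441/(189 + 441)) = 1/(2*441/630) = 1/(2*441*(1/630)) = 1/(7/5) = 5/7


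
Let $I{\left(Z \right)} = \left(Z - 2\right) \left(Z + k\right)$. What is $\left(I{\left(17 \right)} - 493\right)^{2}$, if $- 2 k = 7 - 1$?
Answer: $80089$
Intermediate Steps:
$k = -3$ ($k = - \frac{7 - 1}{2} = \left(- \frac{1}{2}\right) 6 = -3$)
$I{\left(Z \right)} = \left(-3 + Z\right) \left(-2 + Z\right)$ ($I{\left(Z \right)} = \left(Z - 2\right) \left(Z - 3\right) = \left(-2 + Z\right) \left(-3 + Z\right) = \left(-3 + Z\right) \left(-2 + Z\right)$)
$\left(I{\left(17 \right)} - 493\right)^{2} = \left(\left(6 + 17^{2} - 85\right) - 493\right)^{2} = \left(\left(6 + 289 - 85\right) - 493\right)^{2} = \left(210 - 493\right)^{2} = \left(-283\right)^{2} = 80089$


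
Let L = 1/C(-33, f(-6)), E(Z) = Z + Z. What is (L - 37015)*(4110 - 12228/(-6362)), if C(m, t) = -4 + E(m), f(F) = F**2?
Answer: -16945504632612/111335 ≈ -1.5220e+8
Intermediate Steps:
E(Z) = 2*Z
C(m, t) = -4 + 2*m
L = -1/70 (L = 1/(-4 + 2*(-33)) = 1/(-4 - 66) = 1/(-70) = -1/70 ≈ -0.014286)
(L - 37015)*(4110 - 12228/(-6362)) = (-1/70 - 37015)*(4110 - 12228/(-6362)) = -2591051*(4110 - 12228*(-1/6362))/70 = -2591051*(4110 + 6114/3181)/70 = -2591051/70*13080024/3181 = -16945504632612/111335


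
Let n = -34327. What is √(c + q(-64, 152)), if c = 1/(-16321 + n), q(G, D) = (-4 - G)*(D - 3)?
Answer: √5733266472778/25324 ≈ 94.552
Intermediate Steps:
q(G, D) = (-4 - G)*(-3 + D)
c = -1/50648 (c = 1/(-16321 - 34327) = 1/(-50648) = -1/50648 ≈ -1.9744e-5)
√(c + q(-64, 152)) = √(-1/50648 + (12 - 4*152 + 3*(-64) - 1*152*(-64))) = √(-1/50648 + (12 - 608 - 192 + 9728)) = √(-1/50648 + 8940) = √(452793119/50648) = √5733266472778/25324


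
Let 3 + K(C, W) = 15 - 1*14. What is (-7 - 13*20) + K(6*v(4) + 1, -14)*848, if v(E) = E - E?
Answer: -1963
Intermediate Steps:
v(E) = 0
K(C, W) = -2 (K(C, W) = -3 + (15 - 1*14) = -3 + (15 - 14) = -3 + 1 = -2)
(-7 - 13*20) + K(6*v(4) + 1, -14)*848 = (-7 - 13*20) - 2*848 = (-7 - 260) - 1696 = -267 - 1696 = -1963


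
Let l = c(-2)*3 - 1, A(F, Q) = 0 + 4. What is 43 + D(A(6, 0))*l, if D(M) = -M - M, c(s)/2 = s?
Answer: 147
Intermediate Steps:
c(s) = 2*s
A(F, Q) = 4
D(M) = -2*M
l = -13 (l = (2*(-2))*3 - 1 = -4*3 - 1 = -12 - 1 = -13)
43 + D(A(6, 0))*l = 43 - 2*4*(-13) = 43 - 8*(-13) = 43 + 104 = 147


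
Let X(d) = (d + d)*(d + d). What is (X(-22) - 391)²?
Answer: 2387025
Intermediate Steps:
X(d) = 4*d² (X(d) = (2*d)*(2*d) = 4*d²)
(X(-22) - 391)² = (4*(-22)² - 391)² = (4*484 - 391)² = (1936 - 391)² = 1545² = 2387025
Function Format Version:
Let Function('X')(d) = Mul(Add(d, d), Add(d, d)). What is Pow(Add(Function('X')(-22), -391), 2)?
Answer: 2387025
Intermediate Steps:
Function('X')(d) = Mul(4, Pow(d, 2)) (Function('X')(d) = Mul(Mul(2, d), Mul(2, d)) = Mul(4, Pow(d, 2)))
Pow(Add(Function('X')(-22), -391), 2) = Pow(Add(Mul(4, Pow(-22, 2)), -391), 2) = Pow(Add(Mul(4, 484), -391), 2) = Pow(Add(1936, -391), 2) = Pow(1545, 2) = 2387025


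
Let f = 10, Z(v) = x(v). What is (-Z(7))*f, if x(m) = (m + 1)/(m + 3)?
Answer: -8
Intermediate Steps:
x(m) = (1 + m)/(3 + m)
Z(v) = (1 + v)/(3 + v)
(-Z(7))*f = -(1 + 7)/(3 + 7)*10 = -8/10*10 = -1*⅘*10 = -⅘*10 = -8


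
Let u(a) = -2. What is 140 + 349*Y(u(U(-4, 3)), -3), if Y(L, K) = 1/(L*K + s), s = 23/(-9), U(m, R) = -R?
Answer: 7481/31 ≈ 241.32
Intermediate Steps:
s = -23/9 (s = 23*(-1/9) = -23/9 ≈ -2.5556)
Y(L, K) = 1/(-23/9 + K*L) (Y(L, K) = 1/(L*K - 23/9) = 1/(K*L - 23/9) = 1/(-23/9 + K*L))
140 + 349*Y(u(U(-4, 3)), -3) = 140 + 349*(9/(-23 + 9*(-3)*(-2))) = 140 + 349*(9/(-23 + 54)) = 140 + 349*(9/31) = 140 + 3141/31 = 7481/31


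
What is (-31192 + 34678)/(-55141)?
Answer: -3486/55141 ≈ -0.063220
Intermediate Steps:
(-31192 + 34678)/(-55141) = 3486*(-1/55141) = -3486/55141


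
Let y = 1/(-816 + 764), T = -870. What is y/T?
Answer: 1/45240 ≈ 2.2104e-5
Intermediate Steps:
y = -1/52 (y = 1/(-52) = -1/52 ≈ -0.019231)
y/T = -1/52/(-870) = -1/52*(-1/870) = 1/45240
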